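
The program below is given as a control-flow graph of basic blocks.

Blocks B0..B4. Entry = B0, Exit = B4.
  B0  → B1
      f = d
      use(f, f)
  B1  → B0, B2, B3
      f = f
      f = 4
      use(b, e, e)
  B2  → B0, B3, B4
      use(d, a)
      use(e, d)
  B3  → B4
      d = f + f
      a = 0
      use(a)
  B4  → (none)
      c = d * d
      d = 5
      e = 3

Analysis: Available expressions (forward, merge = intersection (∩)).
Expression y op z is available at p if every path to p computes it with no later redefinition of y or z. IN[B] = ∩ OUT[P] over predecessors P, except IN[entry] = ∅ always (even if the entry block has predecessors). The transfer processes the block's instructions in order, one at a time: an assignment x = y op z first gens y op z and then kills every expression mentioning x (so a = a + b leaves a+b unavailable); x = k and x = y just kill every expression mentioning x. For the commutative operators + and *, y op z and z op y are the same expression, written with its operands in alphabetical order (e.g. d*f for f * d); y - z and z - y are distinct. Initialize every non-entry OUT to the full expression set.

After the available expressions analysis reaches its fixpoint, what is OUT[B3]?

Fixpoint table:
  B0: | IN={} | OUT={}
  B1: | IN={} | OUT={}
  B2: | IN={} | OUT={}
  B3: | IN={} | OUT={f+f}
  B4: | IN={} | OUT={}

Merge at B3: IN[B3] = OUT[B1] ∩ OUT[B2] = {}
Applying B3's transfer function to that IN value gives OUT[B3] (row B3 above).

Answer: {f+f}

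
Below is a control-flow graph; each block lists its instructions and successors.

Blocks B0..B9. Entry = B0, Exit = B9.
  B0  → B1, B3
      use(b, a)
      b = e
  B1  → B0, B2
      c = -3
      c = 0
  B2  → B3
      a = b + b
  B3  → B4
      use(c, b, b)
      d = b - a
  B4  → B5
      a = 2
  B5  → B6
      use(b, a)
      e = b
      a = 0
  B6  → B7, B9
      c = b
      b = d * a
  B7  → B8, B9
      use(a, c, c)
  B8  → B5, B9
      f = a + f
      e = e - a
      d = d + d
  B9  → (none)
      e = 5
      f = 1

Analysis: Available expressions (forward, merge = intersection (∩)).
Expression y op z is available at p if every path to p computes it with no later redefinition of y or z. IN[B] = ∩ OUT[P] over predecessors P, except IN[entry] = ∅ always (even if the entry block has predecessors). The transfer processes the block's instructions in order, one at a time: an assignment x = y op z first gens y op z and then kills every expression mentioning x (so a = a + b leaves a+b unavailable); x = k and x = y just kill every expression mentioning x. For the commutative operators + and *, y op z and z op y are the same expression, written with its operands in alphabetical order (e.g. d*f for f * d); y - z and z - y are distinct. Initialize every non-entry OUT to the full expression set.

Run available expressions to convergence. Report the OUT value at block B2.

Answer: {b+b}

Derivation:
Per-block solution:
  B0:  IN={}  OUT={}
  B1:  IN={}  OUT={}
  B2:  IN={}  OUT={b+b}
  B3:  IN={}  OUT={b-a}
  B4:  IN={b-a}  OUT={}
  B5:  IN={}  OUT={}
  B6:  IN={}  OUT={a*d}
  B7:  IN={a*d}  OUT={a*d}
  B8:  IN={a*d}  OUT={}
  B9:  IN={}  OUT={}

Merge at B2: IN[B2] = OUT[B1] = {}
Applying B2's transfer function to that IN value gives OUT[B2] (row B2 above).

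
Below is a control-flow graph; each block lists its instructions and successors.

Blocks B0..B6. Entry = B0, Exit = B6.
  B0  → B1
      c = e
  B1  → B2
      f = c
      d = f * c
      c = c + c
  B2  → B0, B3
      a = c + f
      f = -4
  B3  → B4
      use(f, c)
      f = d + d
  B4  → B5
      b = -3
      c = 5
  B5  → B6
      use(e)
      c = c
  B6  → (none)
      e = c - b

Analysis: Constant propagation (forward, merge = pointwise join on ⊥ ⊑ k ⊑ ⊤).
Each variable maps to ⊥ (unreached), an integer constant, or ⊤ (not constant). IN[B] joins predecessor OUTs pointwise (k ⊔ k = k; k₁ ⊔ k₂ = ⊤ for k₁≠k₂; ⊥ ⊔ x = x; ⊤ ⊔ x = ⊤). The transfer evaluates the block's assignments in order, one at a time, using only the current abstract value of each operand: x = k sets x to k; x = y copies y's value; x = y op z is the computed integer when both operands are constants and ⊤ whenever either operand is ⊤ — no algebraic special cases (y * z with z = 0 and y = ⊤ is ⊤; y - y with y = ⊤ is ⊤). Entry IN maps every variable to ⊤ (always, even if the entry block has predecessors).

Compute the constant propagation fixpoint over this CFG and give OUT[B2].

Fixpoint table:
  B0: | IN=(all ⊤) | OUT=(all ⊤)
  B1: | IN=(all ⊤) | OUT=(all ⊤)
  B2: | IN=(all ⊤) | OUT={f:-4; rest ⊤}
  B3: | IN={f:-4; rest ⊤} | OUT=(all ⊤)
  B4: | IN=(all ⊤) | OUT={b:-3, c:5; rest ⊤}
  B5: | IN={b:-3, c:5; rest ⊤} | OUT={b:-3, c:5; rest ⊤}
  B6: | IN={b:-3, c:5; rest ⊤} | OUT={b:-3, c:5, e:8; rest ⊤}

Merge at B2: IN[B2] = OUT[B1] = {a: ⊤, b: ⊤, c: ⊤, d: ⊤, e: ⊤, f: ⊤}
Applying B2's transfer function to that IN value gives OUT[B2] (row B2 above).

Answer: {a: ⊤, b: ⊤, c: ⊤, d: ⊤, e: ⊤, f: -4}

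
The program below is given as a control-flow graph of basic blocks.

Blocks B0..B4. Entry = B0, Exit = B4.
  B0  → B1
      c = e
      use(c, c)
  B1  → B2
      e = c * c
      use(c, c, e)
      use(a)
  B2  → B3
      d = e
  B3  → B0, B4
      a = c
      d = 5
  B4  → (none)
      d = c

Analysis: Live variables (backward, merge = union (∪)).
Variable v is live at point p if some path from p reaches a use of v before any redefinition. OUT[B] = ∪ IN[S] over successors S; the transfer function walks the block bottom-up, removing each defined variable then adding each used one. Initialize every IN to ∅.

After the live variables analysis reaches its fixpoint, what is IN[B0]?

Per-block solution:
  B0:   IN={a, e}   OUT={a, c}
  B1:   IN={a, c}   OUT={c, e}
  B2:   IN={c, e}   OUT={c, e}
  B3:   IN={c, e}   OUT={a, c, e}
  B4:   IN={c}   OUT={}

Merge at B0: OUT[B0] = IN[B1] = {a, c}
Applying B0's transfer function to that OUT value gives IN[B0] (row B0 above).

Answer: {a, e}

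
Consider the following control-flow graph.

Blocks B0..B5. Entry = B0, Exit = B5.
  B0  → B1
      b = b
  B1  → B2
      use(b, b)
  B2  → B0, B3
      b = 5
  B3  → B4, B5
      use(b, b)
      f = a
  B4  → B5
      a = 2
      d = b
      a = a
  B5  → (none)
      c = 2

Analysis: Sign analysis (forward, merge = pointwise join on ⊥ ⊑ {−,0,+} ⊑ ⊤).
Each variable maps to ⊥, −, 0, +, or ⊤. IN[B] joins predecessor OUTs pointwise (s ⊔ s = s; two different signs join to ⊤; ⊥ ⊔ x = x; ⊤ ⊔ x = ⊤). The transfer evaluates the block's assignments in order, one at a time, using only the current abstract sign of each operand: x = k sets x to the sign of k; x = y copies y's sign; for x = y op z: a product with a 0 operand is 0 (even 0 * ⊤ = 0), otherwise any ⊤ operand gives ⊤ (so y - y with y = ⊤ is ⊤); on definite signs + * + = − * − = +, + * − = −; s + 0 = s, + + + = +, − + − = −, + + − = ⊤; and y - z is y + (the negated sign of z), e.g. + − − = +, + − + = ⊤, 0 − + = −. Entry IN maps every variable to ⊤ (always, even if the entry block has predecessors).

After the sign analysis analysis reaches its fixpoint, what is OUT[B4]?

Answer: {a: +, b: +, c: ⊤, d: +, e: ⊤, f: ⊤}

Trace:
Fixpoint table:
  B0:  IN=(all ⊤)  OUT=(all ⊤)
  B1:  IN=(all ⊤)  OUT=(all ⊤)
  B2:  IN=(all ⊤)  OUT={b:+; rest ⊤}
  B3:  IN={b:+; rest ⊤}  OUT={b:+; rest ⊤}
  B4:  IN={b:+; rest ⊤}  OUT={a:+, b:+, d:+; rest ⊤}
  B5:  IN={b:+; rest ⊤}  OUT={b:+, c:+; rest ⊤}

Merge at B4: IN[B4] = OUT[B3] = {a: ⊤, b: +, c: ⊤, d: ⊤, e: ⊤, f: ⊤}
Applying B4's transfer function to that IN value gives OUT[B4] (row B4 above).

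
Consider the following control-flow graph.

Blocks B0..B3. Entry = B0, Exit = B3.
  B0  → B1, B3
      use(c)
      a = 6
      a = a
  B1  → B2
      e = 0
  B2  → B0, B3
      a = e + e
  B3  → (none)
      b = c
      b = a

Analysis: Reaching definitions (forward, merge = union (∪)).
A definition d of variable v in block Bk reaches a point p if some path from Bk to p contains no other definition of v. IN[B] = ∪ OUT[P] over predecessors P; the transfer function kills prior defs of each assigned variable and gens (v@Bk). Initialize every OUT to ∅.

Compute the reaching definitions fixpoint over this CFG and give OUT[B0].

Fixpoint table:
  B0:   IN={a@B2, e@B1}   OUT={a@B0, e@B1}
  B1:   IN={a@B0, e@B1}   OUT={a@B0, e@B1}
  B2:   IN={a@B0, e@B1}   OUT={a@B2, e@B1}
  B3:   IN={a@B0, a@B2, e@B1}   OUT={a@B0, a@B2, b@B3, e@B1}

Merge at B0 (entry node, so the boundary value {} is joined with the incoming edge(s)): IN[B0] = {} ⊔ OUT[B2] = {a@B2, e@B1}
Applying B0's transfer function to that IN value gives OUT[B0] (row B0 above).

Answer: {a@B0, e@B1}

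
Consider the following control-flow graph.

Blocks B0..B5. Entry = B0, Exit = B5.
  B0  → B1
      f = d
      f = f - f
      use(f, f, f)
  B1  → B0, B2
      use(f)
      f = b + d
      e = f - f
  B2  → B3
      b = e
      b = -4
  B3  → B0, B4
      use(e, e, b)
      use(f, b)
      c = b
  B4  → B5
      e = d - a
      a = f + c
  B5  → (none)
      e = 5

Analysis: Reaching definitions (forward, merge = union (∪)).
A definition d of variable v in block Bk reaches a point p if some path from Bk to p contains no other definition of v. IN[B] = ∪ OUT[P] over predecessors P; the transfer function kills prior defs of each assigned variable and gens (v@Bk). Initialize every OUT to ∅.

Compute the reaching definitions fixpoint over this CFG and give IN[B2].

Fixpoint table:
  B0:   IN={b@B2, c@B3, e@B1, f@B1}   OUT={b@B2, c@B3, e@B1, f@B0}
  B1:   IN={b@B2, c@B3, e@B1, f@B0}   OUT={b@B2, c@B3, e@B1, f@B1}
  B2:   IN={b@B2, c@B3, e@B1, f@B1}   OUT={b@B2, c@B3, e@B1, f@B1}
  B3:   IN={b@B2, c@B3, e@B1, f@B1}   OUT={b@B2, c@B3, e@B1, f@B1}
  B4:   IN={b@B2, c@B3, e@B1, f@B1}   OUT={a@B4, b@B2, c@B3, e@B4, f@B1}
  B5:   IN={a@B4, b@B2, c@B3, e@B4, f@B1}   OUT={a@B4, b@B2, c@B3, e@B5, f@B1}

Merge at B2: IN[B2] = OUT[B1] = {b@B2, c@B3, e@B1, f@B1}

Answer: {b@B2, c@B3, e@B1, f@B1}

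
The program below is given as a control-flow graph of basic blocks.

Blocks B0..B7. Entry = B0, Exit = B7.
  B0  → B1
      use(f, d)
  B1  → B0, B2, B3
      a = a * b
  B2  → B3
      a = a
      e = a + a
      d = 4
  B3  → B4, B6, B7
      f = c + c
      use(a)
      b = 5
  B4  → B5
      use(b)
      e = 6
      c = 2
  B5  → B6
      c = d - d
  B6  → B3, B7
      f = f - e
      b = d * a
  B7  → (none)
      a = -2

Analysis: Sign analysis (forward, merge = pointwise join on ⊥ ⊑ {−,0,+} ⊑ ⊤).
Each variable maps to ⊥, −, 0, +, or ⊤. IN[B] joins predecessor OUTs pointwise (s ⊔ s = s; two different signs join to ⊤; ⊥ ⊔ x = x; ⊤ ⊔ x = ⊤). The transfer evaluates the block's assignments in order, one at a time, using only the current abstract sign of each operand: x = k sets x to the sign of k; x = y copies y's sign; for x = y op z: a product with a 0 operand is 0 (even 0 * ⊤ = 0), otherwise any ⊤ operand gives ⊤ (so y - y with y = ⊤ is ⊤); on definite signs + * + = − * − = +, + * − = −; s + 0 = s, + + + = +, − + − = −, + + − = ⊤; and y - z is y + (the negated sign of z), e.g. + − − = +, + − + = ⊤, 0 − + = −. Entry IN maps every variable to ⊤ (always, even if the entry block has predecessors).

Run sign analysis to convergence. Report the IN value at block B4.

Answer: {a: ⊤, b: +, c: ⊤, d: ⊤, e: ⊤, f: ⊤}

Working:
Converged values:
  B0:  IN=(all ⊤)  OUT=(all ⊤)
  B1:  IN=(all ⊤)  OUT=(all ⊤)
  B2:  IN=(all ⊤)  OUT={d:+; rest ⊤}
  B3:  IN=(all ⊤)  OUT={b:+; rest ⊤}
  B4:  IN={b:+; rest ⊤}  OUT={b:+, c:+, e:+; rest ⊤}
  B5:  IN={b:+, c:+, e:+; rest ⊤}  OUT={b:+, e:+; rest ⊤}
  B6:  IN={b:+; rest ⊤}  OUT=(all ⊤)
  B7:  IN=(all ⊤)  OUT={a:-; rest ⊤}

Merge at B4: IN[B4] = OUT[B3] = {a: ⊤, b: +, c: ⊤, d: ⊤, e: ⊤, f: ⊤}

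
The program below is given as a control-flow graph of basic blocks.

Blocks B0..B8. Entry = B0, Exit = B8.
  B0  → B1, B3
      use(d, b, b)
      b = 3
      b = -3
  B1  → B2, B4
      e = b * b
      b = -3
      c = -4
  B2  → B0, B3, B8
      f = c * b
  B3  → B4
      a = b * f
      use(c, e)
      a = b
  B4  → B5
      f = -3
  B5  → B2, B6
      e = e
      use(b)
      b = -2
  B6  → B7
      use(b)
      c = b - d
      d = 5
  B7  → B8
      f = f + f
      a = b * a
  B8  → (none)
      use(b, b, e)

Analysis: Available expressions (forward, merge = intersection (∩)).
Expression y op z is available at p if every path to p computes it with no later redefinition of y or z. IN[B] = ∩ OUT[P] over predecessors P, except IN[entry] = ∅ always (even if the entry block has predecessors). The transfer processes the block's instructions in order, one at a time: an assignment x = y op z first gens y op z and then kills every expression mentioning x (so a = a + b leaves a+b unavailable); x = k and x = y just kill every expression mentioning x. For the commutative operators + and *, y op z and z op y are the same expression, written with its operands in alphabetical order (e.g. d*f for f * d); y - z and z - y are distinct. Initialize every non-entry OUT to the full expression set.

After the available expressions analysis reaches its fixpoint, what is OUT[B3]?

Per-block solution:
  B0:   IN={}   OUT={}
  B1:   IN={}   OUT={}
  B2:   IN={}   OUT={b*c}
  B3:   IN={}   OUT={b*f}
  B4:   IN={}   OUT={}
  B5:   IN={}   OUT={}
  B6:   IN={}   OUT={}
  B7:   IN={}   OUT={}
  B8:   IN={}   OUT={}

Merge at B3: IN[B3] = OUT[B0] ∩ OUT[B2] = {}
Applying B3's transfer function to that IN value gives OUT[B3] (row B3 above).

Answer: {b*f}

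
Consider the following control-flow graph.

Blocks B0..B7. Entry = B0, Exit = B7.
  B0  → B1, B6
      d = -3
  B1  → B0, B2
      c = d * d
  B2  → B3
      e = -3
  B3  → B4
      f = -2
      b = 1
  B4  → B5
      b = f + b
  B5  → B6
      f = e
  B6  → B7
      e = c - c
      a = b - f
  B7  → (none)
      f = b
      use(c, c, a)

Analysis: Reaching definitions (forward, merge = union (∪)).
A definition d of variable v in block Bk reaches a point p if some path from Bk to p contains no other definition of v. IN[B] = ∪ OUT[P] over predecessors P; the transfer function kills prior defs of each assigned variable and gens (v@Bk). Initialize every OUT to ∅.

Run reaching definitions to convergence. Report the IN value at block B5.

Answer: {b@B4, c@B1, d@B0, e@B2, f@B3}

Working:
Fixpoint table:
  B0:   IN={c@B1, d@B0}   OUT={c@B1, d@B0}
  B1:   IN={c@B1, d@B0}   OUT={c@B1, d@B0}
  B2:   IN={c@B1, d@B0}   OUT={c@B1, d@B0, e@B2}
  B3:   IN={c@B1, d@B0, e@B2}   OUT={b@B3, c@B1, d@B0, e@B2, f@B3}
  B4:   IN={b@B3, c@B1, d@B0, e@B2, f@B3}   OUT={b@B4, c@B1, d@B0, e@B2, f@B3}
  B5:   IN={b@B4, c@B1, d@B0, e@B2, f@B3}   OUT={b@B4, c@B1, d@B0, e@B2, f@B5}
  B6:   IN={b@B4, c@B1, d@B0, e@B2, f@B5}   OUT={a@B6, b@B4, c@B1, d@B0, e@B6, f@B5}
  B7:   IN={a@B6, b@B4, c@B1, d@B0, e@B6, f@B5}   OUT={a@B6, b@B4, c@B1, d@B0, e@B6, f@B7}

Merge at B5: IN[B5] = OUT[B4] = {b@B4, c@B1, d@B0, e@B2, f@B3}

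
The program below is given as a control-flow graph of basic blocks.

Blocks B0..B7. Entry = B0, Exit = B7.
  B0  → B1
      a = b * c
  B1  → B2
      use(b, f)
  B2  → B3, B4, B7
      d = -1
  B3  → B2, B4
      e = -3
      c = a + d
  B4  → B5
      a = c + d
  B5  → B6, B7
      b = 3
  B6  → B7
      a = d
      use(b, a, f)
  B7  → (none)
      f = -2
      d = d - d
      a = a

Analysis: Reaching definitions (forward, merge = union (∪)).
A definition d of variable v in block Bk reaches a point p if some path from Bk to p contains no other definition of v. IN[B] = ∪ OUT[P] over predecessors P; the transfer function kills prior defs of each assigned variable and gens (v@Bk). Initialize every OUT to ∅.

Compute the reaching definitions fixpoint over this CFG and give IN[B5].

Answer: {a@B4, c@B3, d@B2, e@B3}

Trace:
Per-block solution:
  B0:   IN={}   OUT={a@B0}
  B1:   IN={a@B0}   OUT={a@B0}
  B2:   IN={a@B0, c@B3, d@B2, e@B3}   OUT={a@B0, c@B3, d@B2, e@B3}
  B3:   IN={a@B0, c@B3, d@B2, e@B3}   OUT={a@B0, c@B3, d@B2, e@B3}
  B4:   IN={a@B0, c@B3, d@B2, e@B3}   OUT={a@B4, c@B3, d@B2, e@B3}
  B5:   IN={a@B4, c@B3, d@B2, e@B3}   OUT={a@B4, b@B5, c@B3, d@B2, e@B3}
  B6:   IN={a@B4, b@B5, c@B3, d@B2, e@B3}   OUT={a@B6, b@B5, c@B3, d@B2, e@B3}
  B7:   IN={a@B0, a@B4, a@B6, b@B5, c@B3, d@B2, e@B3}   OUT={a@B7, b@B5, c@B3, d@B7, e@B3, f@B7}

Merge at B5: IN[B5] = OUT[B4] = {a@B4, c@B3, d@B2, e@B3}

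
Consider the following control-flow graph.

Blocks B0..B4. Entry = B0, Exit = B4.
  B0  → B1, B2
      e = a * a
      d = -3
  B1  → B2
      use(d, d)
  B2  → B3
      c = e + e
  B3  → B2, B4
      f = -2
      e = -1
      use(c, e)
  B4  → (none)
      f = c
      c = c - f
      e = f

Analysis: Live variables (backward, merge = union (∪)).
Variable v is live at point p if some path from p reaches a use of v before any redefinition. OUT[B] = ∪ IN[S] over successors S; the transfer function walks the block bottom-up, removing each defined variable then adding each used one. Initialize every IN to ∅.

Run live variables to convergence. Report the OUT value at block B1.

Fixpoint table:
  B0:  IN={a}  OUT={d, e}
  B1:  IN={d, e}  OUT={e}
  B2:  IN={e}  OUT={c}
  B3:  IN={c}  OUT={c, e}
  B4:  IN={c}  OUT={}

Merge at B1: OUT[B1] = IN[B2] = {e}

Answer: {e}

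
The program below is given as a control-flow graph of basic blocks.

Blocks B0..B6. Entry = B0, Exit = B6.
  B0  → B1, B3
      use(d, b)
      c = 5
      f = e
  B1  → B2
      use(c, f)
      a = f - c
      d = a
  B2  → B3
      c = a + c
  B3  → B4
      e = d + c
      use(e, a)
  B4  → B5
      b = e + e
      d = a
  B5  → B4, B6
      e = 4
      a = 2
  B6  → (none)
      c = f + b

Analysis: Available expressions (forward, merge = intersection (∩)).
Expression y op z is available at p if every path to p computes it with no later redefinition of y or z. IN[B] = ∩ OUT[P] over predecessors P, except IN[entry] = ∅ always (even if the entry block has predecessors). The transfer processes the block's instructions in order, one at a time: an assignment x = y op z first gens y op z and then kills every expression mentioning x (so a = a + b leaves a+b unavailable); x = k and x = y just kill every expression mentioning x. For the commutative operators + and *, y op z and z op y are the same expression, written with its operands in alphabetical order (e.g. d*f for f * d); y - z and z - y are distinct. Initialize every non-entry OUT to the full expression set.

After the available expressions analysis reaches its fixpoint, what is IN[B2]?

Answer: {f-c}

Working:
Converged values:
  B0:   IN={}   OUT={}
  B1:   IN={}   OUT={f-c}
  B2:   IN={f-c}   OUT={}
  B3:   IN={}   OUT={c+d}
  B4:   IN={}   OUT={e+e}
  B5:   IN={e+e}   OUT={}
  B6:   IN={}   OUT={b+f}

Merge at B2: IN[B2] = OUT[B1] = {f-c}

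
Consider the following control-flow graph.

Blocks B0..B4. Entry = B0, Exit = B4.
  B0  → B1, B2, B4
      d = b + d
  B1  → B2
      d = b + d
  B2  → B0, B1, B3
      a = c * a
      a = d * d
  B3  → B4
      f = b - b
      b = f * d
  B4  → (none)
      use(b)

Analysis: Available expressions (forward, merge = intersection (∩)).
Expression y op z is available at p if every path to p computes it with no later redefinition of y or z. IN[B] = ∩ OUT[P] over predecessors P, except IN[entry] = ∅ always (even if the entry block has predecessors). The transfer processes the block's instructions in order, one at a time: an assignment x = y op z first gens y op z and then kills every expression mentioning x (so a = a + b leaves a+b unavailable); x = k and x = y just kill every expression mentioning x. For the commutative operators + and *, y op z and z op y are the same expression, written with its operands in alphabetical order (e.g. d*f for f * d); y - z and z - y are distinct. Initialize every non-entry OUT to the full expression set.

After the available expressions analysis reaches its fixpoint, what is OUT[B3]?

Answer: {d*d, d*f}

Trace:
Converged values:
  B0: | IN={} | OUT={}
  B1: | IN={} | OUT={}
  B2: | IN={} | OUT={d*d}
  B3: | IN={d*d} | OUT={d*d, d*f}
  B4: | IN={} | OUT={}

Merge at B3: IN[B3] = OUT[B2] = {d*d}
Applying B3's transfer function to that IN value gives OUT[B3] (row B3 above).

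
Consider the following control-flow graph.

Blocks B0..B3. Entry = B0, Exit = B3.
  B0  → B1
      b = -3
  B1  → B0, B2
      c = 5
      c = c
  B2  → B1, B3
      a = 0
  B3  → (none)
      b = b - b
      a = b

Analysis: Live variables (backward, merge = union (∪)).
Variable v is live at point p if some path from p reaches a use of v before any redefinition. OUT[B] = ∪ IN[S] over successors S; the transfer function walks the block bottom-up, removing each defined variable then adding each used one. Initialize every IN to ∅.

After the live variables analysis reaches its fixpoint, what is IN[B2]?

Answer: {b}

Derivation:
Fixpoint table:
  B0:  IN={}  OUT={b}
  B1:  IN={b}  OUT={b}
  B2:  IN={b}  OUT={b}
  B3:  IN={b}  OUT={}

Merge at B2: OUT[B2] = IN[B1] ⊔ IN[B3] = {b}
Applying B2's transfer function to that OUT value gives IN[B2] (row B2 above).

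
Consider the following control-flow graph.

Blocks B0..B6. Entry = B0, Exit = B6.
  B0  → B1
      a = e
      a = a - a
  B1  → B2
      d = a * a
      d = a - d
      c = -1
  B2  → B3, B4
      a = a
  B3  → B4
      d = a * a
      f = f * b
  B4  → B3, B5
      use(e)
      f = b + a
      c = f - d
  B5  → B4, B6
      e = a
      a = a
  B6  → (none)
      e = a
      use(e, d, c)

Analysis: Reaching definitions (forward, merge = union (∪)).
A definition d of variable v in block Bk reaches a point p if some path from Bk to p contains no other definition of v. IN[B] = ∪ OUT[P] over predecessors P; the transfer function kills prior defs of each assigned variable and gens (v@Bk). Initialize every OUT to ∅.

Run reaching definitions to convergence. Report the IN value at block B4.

Answer: {a@B2, a@B5, c@B1, c@B4, d@B1, d@B3, e@B5, f@B3, f@B4}

Trace:
Converged values:
  B0:   IN={}   OUT={a@B0}
  B1:   IN={a@B0}   OUT={a@B0, c@B1, d@B1}
  B2:   IN={a@B0, c@B1, d@B1}   OUT={a@B2, c@B1, d@B1}
  B3:   IN={a@B2, a@B5, c@B1, c@B4, d@B1, d@B3, e@B5, f@B4}   OUT={a@B2, a@B5, c@B1, c@B4, d@B3, e@B5, f@B3}
  B4:   IN={a@B2, a@B5, c@B1, c@B4, d@B1, d@B3, e@B5, f@B3, f@B4}   OUT={a@B2, a@B5, c@B4, d@B1, d@B3, e@B5, f@B4}
  B5:   IN={a@B2, a@B5, c@B4, d@B1, d@B3, e@B5, f@B4}   OUT={a@B5, c@B4, d@B1, d@B3, e@B5, f@B4}
  B6:   IN={a@B5, c@B4, d@B1, d@B3, e@B5, f@B4}   OUT={a@B5, c@B4, d@B1, d@B3, e@B6, f@B4}

Merge at B4: IN[B4] = OUT[B2] ⊔ OUT[B3] ⊔ OUT[B5] = {a@B2, a@B5, c@B1, c@B4, d@B1, d@B3, e@B5, f@B3, f@B4}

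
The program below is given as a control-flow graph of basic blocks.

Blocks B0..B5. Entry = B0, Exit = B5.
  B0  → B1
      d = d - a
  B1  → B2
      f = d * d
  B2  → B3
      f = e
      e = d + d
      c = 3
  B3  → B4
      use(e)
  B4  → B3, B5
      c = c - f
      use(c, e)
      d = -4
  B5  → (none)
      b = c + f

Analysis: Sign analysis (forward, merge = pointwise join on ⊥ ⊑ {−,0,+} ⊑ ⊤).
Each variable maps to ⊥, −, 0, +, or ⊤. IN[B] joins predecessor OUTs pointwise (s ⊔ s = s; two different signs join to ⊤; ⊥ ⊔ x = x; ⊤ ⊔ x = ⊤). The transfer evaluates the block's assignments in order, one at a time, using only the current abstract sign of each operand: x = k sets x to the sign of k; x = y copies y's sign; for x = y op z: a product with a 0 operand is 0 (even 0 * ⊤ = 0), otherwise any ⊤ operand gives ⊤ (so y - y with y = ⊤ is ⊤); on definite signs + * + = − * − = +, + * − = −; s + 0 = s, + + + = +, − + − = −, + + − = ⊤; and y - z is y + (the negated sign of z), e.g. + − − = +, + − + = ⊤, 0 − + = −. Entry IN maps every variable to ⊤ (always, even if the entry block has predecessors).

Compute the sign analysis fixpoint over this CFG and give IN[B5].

Answer: {a: ⊤, b: ⊤, c: ⊤, d: -, e: ⊤, f: ⊤}

Derivation:
Fixpoint table:
  B0:  IN=(all ⊤)  OUT=(all ⊤)
  B1:  IN=(all ⊤)  OUT=(all ⊤)
  B2:  IN=(all ⊤)  OUT={c:+; rest ⊤}
  B3:  IN=(all ⊤)  OUT=(all ⊤)
  B4:  IN=(all ⊤)  OUT={d:-; rest ⊤}
  B5:  IN={d:-; rest ⊤}  OUT={d:-; rest ⊤}

Merge at B5: IN[B5] = OUT[B4] = {a: ⊤, b: ⊤, c: ⊤, d: -, e: ⊤, f: ⊤}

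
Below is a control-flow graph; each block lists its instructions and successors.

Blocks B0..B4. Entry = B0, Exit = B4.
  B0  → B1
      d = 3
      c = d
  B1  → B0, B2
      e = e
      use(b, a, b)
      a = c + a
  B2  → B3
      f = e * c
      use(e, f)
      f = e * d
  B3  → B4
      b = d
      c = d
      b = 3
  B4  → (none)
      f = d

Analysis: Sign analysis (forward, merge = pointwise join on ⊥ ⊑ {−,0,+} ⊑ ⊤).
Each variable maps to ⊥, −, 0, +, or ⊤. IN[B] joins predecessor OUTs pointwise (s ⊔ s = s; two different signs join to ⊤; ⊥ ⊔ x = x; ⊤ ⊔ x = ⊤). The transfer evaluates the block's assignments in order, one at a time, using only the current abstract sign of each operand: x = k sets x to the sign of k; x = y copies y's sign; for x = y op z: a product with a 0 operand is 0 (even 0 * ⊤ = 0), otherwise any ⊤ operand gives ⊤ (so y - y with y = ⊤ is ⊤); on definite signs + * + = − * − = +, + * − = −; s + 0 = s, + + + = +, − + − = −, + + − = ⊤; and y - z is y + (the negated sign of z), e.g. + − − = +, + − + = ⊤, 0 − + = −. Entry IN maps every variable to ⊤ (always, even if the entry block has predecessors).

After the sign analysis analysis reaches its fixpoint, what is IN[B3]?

Answer: {a: ⊤, b: ⊤, c: +, d: +, e: ⊤, f: ⊤}

Trace:
Per-block solution:
  B0:   IN=(all ⊤)   OUT={c:+, d:+; rest ⊤}
  B1:   IN={c:+, d:+; rest ⊤}   OUT={c:+, d:+; rest ⊤}
  B2:   IN={c:+, d:+; rest ⊤}   OUT={c:+, d:+; rest ⊤}
  B3:   IN={c:+, d:+; rest ⊤}   OUT={b:+, c:+, d:+; rest ⊤}
  B4:   IN={b:+, c:+, d:+; rest ⊤}   OUT={b:+, c:+, d:+, f:+; rest ⊤}

Merge at B3: IN[B3] = OUT[B2] = {a: ⊤, b: ⊤, c: +, d: +, e: ⊤, f: ⊤}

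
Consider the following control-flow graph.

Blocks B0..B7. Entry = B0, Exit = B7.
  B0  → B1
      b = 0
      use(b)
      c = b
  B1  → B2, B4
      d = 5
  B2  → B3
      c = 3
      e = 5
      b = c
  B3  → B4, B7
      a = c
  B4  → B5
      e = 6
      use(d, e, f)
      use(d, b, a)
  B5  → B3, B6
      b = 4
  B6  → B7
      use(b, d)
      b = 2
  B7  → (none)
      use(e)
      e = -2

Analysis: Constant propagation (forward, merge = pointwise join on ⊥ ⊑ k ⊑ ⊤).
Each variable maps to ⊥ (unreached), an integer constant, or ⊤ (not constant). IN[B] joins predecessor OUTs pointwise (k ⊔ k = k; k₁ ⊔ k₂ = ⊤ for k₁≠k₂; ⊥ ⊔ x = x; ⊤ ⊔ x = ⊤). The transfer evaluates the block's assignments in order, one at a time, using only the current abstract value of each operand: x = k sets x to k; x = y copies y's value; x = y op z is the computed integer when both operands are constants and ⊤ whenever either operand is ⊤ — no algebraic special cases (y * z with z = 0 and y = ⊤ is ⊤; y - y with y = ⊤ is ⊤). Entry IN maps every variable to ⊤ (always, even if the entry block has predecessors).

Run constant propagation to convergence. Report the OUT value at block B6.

Answer: {a: ⊤, b: 2, c: ⊤, d: 5, e: 6, f: ⊤}

Trace:
Per-block solution:
  B0:   IN=(all ⊤)   OUT={b:0, c:0; rest ⊤}
  B1:   IN={b:0, c:0; rest ⊤}   OUT={b:0, c:0, d:5; rest ⊤}
  B2:   IN={b:0, c:0, d:5; rest ⊤}   OUT={b:3, c:3, d:5, e:5; rest ⊤}
  B3:   IN={d:5; rest ⊤}   OUT={d:5; rest ⊤}
  B4:   IN={d:5; rest ⊤}   OUT={d:5, e:6; rest ⊤}
  B5:   IN={d:5, e:6; rest ⊤}   OUT={b:4, d:5, e:6; rest ⊤}
  B6:   IN={b:4, d:5, e:6; rest ⊤}   OUT={b:2, d:5, e:6; rest ⊤}
  B7:   IN={d:5; rest ⊤}   OUT={d:5, e:-2; rest ⊤}

Merge at B6: IN[B6] = OUT[B5] = {a: ⊤, b: 4, c: ⊤, d: 5, e: 6, f: ⊤}
Applying B6's transfer function to that IN value gives OUT[B6] (row B6 above).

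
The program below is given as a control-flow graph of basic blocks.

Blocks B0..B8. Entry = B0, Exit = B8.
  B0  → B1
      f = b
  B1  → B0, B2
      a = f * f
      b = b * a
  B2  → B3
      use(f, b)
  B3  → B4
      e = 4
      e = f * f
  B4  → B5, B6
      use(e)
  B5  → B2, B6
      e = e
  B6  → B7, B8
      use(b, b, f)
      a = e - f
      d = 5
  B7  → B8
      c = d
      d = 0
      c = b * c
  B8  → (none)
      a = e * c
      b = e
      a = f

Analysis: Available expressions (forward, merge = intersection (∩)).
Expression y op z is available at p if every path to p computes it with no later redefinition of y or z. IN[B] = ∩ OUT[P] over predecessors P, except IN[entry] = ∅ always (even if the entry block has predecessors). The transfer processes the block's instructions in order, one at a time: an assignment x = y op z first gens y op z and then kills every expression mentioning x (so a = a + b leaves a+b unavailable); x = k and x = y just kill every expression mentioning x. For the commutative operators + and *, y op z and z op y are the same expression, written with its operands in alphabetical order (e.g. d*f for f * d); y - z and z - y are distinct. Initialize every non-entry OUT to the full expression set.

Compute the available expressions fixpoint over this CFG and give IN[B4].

Answer: {f*f}

Trace:
Fixpoint table:
  B0:  IN={}  OUT={}
  B1:  IN={}  OUT={f*f}
  B2:  IN={f*f}  OUT={f*f}
  B3:  IN={f*f}  OUT={f*f}
  B4:  IN={f*f}  OUT={f*f}
  B5:  IN={f*f}  OUT={f*f}
  B6:  IN={f*f}  OUT={e-f, f*f}
  B7:  IN={e-f, f*f}  OUT={e-f, f*f}
  B8:  IN={e-f, f*f}  OUT={c*e, e-f, f*f}

Merge at B4: IN[B4] = OUT[B3] = {f*f}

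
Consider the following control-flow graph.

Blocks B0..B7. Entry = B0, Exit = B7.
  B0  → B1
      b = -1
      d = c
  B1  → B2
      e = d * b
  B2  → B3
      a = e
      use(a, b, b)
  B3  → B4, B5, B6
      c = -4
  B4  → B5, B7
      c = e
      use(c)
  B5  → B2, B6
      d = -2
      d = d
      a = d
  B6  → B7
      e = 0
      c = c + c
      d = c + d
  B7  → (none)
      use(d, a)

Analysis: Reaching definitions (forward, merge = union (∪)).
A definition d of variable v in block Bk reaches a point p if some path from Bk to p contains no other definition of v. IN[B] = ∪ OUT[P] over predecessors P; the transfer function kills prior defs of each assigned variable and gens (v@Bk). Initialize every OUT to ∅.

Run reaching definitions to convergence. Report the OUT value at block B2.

Answer: {a@B2, b@B0, c@B3, c@B4, d@B0, d@B5, e@B1}

Derivation:
Fixpoint table:
  B0:   IN={}   OUT={b@B0, d@B0}
  B1:   IN={b@B0, d@B0}   OUT={b@B0, d@B0, e@B1}
  B2:   IN={a@B5, b@B0, c@B3, c@B4, d@B0, d@B5, e@B1}   OUT={a@B2, b@B0, c@B3, c@B4, d@B0, d@B5, e@B1}
  B3:   IN={a@B2, b@B0, c@B3, c@B4, d@B0, d@B5, e@B1}   OUT={a@B2, b@B0, c@B3, d@B0, d@B5, e@B1}
  B4:   IN={a@B2, b@B0, c@B3, d@B0, d@B5, e@B1}   OUT={a@B2, b@B0, c@B4, d@B0, d@B5, e@B1}
  B5:   IN={a@B2, b@B0, c@B3, c@B4, d@B0, d@B5, e@B1}   OUT={a@B5, b@B0, c@B3, c@B4, d@B5, e@B1}
  B6:   IN={a@B2, a@B5, b@B0, c@B3, c@B4, d@B0, d@B5, e@B1}   OUT={a@B2, a@B5, b@B0, c@B6, d@B6, e@B6}
  B7:   IN={a@B2, a@B5, b@B0, c@B4, c@B6, d@B0, d@B5, d@B6, e@B1, e@B6}   OUT={a@B2, a@B5, b@B0, c@B4, c@B6, d@B0, d@B5, d@B6, e@B1, e@B6}

Merge at B2: IN[B2] = OUT[B1] ⊔ OUT[B5] = {a@B5, b@B0, c@B3, c@B4, d@B0, d@B5, e@B1}
Applying B2's transfer function to that IN value gives OUT[B2] (row B2 above).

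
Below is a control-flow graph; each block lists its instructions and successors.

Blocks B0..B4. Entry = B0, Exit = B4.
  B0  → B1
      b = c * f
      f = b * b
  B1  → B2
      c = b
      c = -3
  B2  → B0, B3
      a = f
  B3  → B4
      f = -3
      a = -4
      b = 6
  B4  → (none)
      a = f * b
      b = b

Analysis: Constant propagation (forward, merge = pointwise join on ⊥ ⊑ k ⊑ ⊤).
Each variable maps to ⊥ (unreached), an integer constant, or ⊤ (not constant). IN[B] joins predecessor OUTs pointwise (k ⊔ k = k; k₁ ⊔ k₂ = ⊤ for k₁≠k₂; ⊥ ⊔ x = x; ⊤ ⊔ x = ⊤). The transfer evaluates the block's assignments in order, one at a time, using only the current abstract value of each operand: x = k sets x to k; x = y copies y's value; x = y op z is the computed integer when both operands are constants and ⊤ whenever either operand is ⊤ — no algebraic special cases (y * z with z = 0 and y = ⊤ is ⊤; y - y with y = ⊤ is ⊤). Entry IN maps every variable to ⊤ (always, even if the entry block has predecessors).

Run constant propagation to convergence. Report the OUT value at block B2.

Answer: {a: ⊤, b: ⊤, c: -3, d: ⊤, e: ⊤, f: ⊤}

Derivation:
Converged values:
  B0:  IN=(all ⊤)  OUT=(all ⊤)
  B1:  IN=(all ⊤)  OUT={c:-3; rest ⊤}
  B2:  IN={c:-3; rest ⊤}  OUT={c:-3; rest ⊤}
  B3:  IN={c:-3; rest ⊤}  OUT={a:-4, b:6, c:-3, f:-3; rest ⊤}
  B4:  IN={a:-4, b:6, c:-3, f:-3; rest ⊤}  OUT={a:-18, b:6, c:-3, f:-3; rest ⊤}

Merge at B2: IN[B2] = OUT[B1] = {a: ⊤, b: ⊤, c: -3, d: ⊤, e: ⊤, f: ⊤}
Applying B2's transfer function to that IN value gives OUT[B2] (row B2 above).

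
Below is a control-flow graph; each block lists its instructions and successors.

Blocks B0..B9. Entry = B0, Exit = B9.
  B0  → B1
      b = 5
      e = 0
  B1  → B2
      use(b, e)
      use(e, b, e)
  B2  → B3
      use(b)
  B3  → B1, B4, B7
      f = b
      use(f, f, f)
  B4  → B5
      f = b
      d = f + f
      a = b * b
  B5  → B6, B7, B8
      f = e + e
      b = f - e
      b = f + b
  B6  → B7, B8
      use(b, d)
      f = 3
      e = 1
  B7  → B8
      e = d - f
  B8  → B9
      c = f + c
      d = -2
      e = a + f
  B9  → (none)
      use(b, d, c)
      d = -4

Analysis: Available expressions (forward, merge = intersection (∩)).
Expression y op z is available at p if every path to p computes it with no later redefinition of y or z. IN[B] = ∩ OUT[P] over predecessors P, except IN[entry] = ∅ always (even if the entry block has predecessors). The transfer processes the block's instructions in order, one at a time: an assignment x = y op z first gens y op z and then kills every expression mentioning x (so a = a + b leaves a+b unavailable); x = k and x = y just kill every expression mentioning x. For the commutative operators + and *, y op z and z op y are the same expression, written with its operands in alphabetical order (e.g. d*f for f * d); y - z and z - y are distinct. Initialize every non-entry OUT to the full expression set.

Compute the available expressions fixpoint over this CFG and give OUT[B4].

Fixpoint table:
  B0:  IN={}  OUT={}
  B1:  IN={}  OUT={}
  B2:  IN={}  OUT={}
  B3:  IN={}  OUT={}
  B4:  IN={}  OUT={b*b, f+f}
  B5:  IN={b*b, f+f}  OUT={e+e, f-e}
  B6:  IN={e+e, f-e}  OUT={}
  B7:  IN={}  OUT={d-f}
  B8:  IN={}  OUT={a+f}
  B9:  IN={a+f}  OUT={a+f}

Merge at B4: IN[B4] = OUT[B3] = {}
Applying B4's transfer function to that IN value gives OUT[B4] (row B4 above).

Answer: {b*b, f+f}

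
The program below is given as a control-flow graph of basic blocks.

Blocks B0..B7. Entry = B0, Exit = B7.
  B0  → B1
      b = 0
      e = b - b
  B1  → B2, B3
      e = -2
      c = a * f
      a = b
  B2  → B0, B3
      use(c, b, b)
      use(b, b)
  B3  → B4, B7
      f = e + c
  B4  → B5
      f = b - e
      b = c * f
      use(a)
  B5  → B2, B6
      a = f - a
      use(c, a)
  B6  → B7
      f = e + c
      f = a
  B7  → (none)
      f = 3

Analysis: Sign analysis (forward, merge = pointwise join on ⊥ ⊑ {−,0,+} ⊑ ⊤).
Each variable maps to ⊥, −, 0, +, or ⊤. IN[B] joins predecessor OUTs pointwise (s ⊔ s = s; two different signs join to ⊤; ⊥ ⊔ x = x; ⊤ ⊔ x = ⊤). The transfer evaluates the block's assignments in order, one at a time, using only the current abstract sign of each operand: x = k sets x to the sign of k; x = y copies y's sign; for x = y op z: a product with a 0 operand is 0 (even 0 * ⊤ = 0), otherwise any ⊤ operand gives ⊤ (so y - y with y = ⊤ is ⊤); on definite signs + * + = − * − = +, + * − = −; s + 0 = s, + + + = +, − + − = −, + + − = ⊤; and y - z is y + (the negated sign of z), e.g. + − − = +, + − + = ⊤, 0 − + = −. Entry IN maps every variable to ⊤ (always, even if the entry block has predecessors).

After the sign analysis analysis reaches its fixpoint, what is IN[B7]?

Answer: {a: ⊤, b: ⊤, c: ⊤, d: ⊤, e: -, f: ⊤}

Working:
Converged values:
  B0:  IN=(all ⊤)  OUT={b:0, e:0; rest ⊤}
  B1:  IN={b:0, e:0; rest ⊤}  OUT={a:0, b:0, e:-; rest ⊤}
  B2:  IN={e:-; rest ⊤}  OUT={e:-; rest ⊤}
  B3:  IN={e:-; rest ⊤}  OUT={e:-; rest ⊤}
  B4:  IN={e:-; rest ⊤}  OUT={e:-; rest ⊤}
  B5:  IN={e:-; rest ⊤}  OUT={e:-; rest ⊤}
  B6:  IN={e:-; rest ⊤}  OUT={e:-; rest ⊤}
  B7:  IN={e:-; rest ⊤}  OUT={e:-, f:+; rest ⊤}

Merge at B7: IN[B7] = OUT[B3] ⊔ OUT[B6] = {a: ⊤, b: ⊤, c: ⊤, d: ⊤, e: -, f: ⊤}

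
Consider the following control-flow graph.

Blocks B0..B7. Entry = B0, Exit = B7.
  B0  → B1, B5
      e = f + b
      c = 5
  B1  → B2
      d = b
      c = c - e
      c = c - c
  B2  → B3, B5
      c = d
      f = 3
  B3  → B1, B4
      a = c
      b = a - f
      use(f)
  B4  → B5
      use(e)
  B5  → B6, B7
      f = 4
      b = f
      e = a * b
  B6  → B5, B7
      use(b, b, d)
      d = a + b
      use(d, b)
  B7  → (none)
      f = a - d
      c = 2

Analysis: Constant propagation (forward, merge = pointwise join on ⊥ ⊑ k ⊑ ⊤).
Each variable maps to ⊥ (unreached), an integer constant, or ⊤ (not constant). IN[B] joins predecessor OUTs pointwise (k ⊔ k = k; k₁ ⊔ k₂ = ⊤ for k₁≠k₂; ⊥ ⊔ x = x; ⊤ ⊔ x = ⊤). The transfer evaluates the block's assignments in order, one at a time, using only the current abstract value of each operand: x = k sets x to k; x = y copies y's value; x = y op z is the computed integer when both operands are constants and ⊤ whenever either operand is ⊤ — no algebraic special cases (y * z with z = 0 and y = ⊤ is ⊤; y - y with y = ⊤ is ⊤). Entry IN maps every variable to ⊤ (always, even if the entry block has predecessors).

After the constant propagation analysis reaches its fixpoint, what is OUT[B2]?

Per-block solution:
  B0:   IN=(all ⊤)   OUT={c:5; rest ⊤}
  B1:   IN=(all ⊤)   OUT=(all ⊤)
  B2:   IN=(all ⊤)   OUT={f:3; rest ⊤}
  B3:   IN={f:3; rest ⊤}   OUT={f:3; rest ⊤}
  B4:   IN={f:3; rest ⊤}   OUT={f:3; rest ⊤}
  B5:   IN=(all ⊤)   OUT={b:4, f:4; rest ⊤}
  B6:   IN={b:4, f:4; rest ⊤}   OUT={b:4, f:4; rest ⊤}
  B7:   IN={b:4, f:4; rest ⊤}   OUT={b:4, c:2; rest ⊤}

Merge at B2: IN[B2] = OUT[B1] = {a: ⊤, b: ⊤, c: ⊤, d: ⊤, e: ⊤, f: ⊤}
Applying B2's transfer function to that IN value gives OUT[B2] (row B2 above).

Answer: {a: ⊤, b: ⊤, c: ⊤, d: ⊤, e: ⊤, f: 3}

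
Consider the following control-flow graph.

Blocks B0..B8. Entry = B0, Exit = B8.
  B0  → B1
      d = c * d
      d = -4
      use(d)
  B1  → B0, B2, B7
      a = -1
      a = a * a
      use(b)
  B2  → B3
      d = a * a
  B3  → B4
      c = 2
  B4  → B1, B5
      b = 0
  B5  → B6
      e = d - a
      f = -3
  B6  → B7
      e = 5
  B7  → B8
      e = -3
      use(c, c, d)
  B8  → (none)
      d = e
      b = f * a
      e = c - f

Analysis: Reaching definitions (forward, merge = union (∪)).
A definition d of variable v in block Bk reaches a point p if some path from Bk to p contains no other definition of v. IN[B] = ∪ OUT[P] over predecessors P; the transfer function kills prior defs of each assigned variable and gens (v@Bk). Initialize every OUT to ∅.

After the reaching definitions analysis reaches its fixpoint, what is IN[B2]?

Answer: {a@B1, b@B4, c@B3, d@B0, d@B2}

Derivation:
Per-block solution:
  B0: | IN={a@B1, b@B4, c@B3, d@B0, d@B2} | OUT={a@B1, b@B4, c@B3, d@B0}
  B1: | IN={a@B1, b@B4, c@B3, d@B0, d@B2} | OUT={a@B1, b@B4, c@B3, d@B0, d@B2}
  B2: | IN={a@B1, b@B4, c@B3, d@B0, d@B2} | OUT={a@B1, b@B4, c@B3, d@B2}
  B3: | IN={a@B1, b@B4, c@B3, d@B2} | OUT={a@B1, b@B4, c@B3, d@B2}
  B4: | IN={a@B1, b@B4, c@B3, d@B2} | OUT={a@B1, b@B4, c@B3, d@B2}
  B5: | IN={a@B1, b@B4, c@B3, d@B2} | OUT={a@B1, b@B4, c@B3, d@B2, e@B5, f@B5}
  B6: | IN={a@B1, b@B4, c@B3, d@B2, e@B5, f@B5} | OUT={a@B1, b@B4, c@B3, d@B2, e@B6, f@B5}
  B7: | IN={a@B1, b@B4, c@B3, d@B0, d@B2, e@B6, f@B5} | OUT={a@B1, b@B4, c@B3, d@B0, d@B2, e@B7, f@B5}
  B8: | IN={a@B1, b@B4, c@B3, d@B0, d@B2, e@B7, f@B5} | OUT={a@B1, b@B8, c@B3, d@B8, e@B8, f@B5}

Merge at B2: IN[B2] = OUT[B1] = {a@B1, b@B4, c@B3, d@B0, d@B2}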